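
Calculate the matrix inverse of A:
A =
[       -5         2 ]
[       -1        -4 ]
det(A) = 22
A⁻¹ =
[    -2/11     -1/11 ]
[     1/22     -5/22 ]

For a 2×2 matrix A = [[a, b], [c, d]] with det(A) ≠ 0, A⁻¹ = (1/det(A)) * [[d, -b], [-c, a]].
det(A) = (-5)*(-4) - (2)*(-1) = 20 + 2 = 22.
A⁻¹ = (1/22) * [[-4, -2], [1, -5]].
Dividing each entry by 22 and reducing:
A⁻¹ =
[    -2/11     -1/11 ]
[     1/22     -5/22 ]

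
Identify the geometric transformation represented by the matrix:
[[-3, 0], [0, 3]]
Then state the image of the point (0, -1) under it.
non-uniform scaling by (-3, 3); image of (0, -1) is (0, -3)

This is diagonal with distinct entries, so it scales the x-axis by -3 and the y-axis by 3.
The matrix [[-3, 0], [0, 3]] represents: non-uniform scaling by (-3, 3).
Applying it to (0, -1): [-3·0 + 0·-1, 0·0 + 3·-1] = (0, -3).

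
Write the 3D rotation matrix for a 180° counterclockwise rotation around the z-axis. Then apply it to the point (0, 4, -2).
R = [[-1, 0, 0], [0, -1, 0], [0, 0, 1]]; R·(0, 4, -2) = (0, -4, -2)

Rotation matrix for 180° around z-axis:
cos(180°) = -1, sin(180°) = 0
R = [[-1, 0, 0], [0, -1, 0], [0, 0, 1]]
Apply to (0, 4, -2): R·[0, 4, -2]ᵀ = (0, -4, -2)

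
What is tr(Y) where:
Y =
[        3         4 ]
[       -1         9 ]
tr(Y) = 3 + 9 = 12

The trace of a square matrix is the sum of its diagonal entries.
Diagonal entries of Y: Y[0][0] = 3, Y[1][1] = 9.
tr(Y) = 3 + 9 = 12.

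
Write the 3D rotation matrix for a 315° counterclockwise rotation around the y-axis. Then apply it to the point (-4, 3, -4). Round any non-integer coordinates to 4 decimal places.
R = [[√2/2, 0, -√2/2], [0, 1, 0], [√2/2, 0, √2/2]]; R·(-4, 3, -4) = (0.0000, 3.0000, -5.6569)

Rotation matrix for 315° around y-axis:
cos(315°) = √2/2, sin(315°) = -√2/2
R = [[√2/2, 0, -√2/2], [0, 1, 0], [√2/2, 0, √2/2]]
Apply to (-4, 3, -4): R·[-4, 3, -4]ᵀ = (0.0000, 3.0000, -5.6569)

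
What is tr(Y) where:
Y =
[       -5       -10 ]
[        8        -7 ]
tr(Y) = -5 - 7 = -12

The trace of a square matrix is the sum of its diagonal entries.
Diagonal entries of Y: Y[0][0] = -5, Y[1][1] = -7.
tr(Y) = -5 - 7 = -12.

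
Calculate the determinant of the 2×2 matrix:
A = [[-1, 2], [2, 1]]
-5

For A = [[a, b], [c, d]], det(A) = a*d - b*c.
det(A) = (-1)*(1) - (2)*(2) = -1 - 4 = -5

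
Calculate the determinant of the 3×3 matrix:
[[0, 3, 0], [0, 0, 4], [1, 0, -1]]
12

Expansion along first row:
det = 0·det([[0,4],[0,-1]]) - 3·det([[0,4],[1,-1]]) + 0·det([[0,0],[1,0]])
    = 0·(0·-1 - 4·0) - 3·(0·-1 - 4·1) + 0·(0·0 - 0·1)
    = 0·0 - 3·-4 + 0·0
    = 0 + 12 + 0 = 12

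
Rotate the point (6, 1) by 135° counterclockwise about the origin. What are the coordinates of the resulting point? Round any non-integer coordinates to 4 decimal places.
(-4.9497, 3.5355)

Rotation matrix R(θ) = [[cos θ, -sin θ], [sin θ, cos θ]]; for θ = 135°:
R = [[-√2/2, -√2/2], [√2/2, -√2/2]]
Result: R × [6, 1]ᵀ = [-√2/2·6 + (-√2/2)·1, √2/2·6 + (-√2/2)·1]ᵀ = (-4.9497, 3.5355)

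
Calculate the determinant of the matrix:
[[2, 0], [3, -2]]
-4

For a 2×2 matrix [[a, b], [c, d]], det = ad - bc
det = (2)(-2) - (0)(3) = -4 - 0 = -4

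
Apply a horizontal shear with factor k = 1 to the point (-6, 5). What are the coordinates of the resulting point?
(-1, 5)

Shear matrix for horizontal shear with factor k = 1:
[[1, 1], [0, 1]]
Result: (-6, 5) → (-1, 5)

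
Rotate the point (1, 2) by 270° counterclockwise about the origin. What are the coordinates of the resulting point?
(2, -1)

Rotation matrix R(θ) = [[cos θ, -sin θ], [sin θ, cos θ]]; for θ = 270°:
R = [[0, 1], [-1, 0]]
Result: R × [1, 2]ᵀ = [0·1 + (1)·2, -1·1 + (0)·2]ᵀ = (2, -1)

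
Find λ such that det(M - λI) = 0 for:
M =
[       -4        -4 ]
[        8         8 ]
λ = 0, 4

Solve det(M - λI) = 0. For a 2×2 matrix the characteristic equation is λ² - (trace)λ + det = 0.
trace(M) = a + d = -4 + 8 = 4.
det(M) = a*d - b*c = (-4)*(8) - (-4)*(8) = -32 + 32 = 0.
Characteristic equation: λ² - (4)λ + (0) = 0.
Discriminant = (4)² - 4*(0) = 16 - 0 = 16.
λ = (4 ± √16) / 2 = (4 ± 4) / 2 = 0, 4.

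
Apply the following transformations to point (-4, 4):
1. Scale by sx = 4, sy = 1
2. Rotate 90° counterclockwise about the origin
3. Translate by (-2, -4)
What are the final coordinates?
(-6, -20)

Step 1: Scale → (-16, 4)
Step 2: Rotate 90° → (-4, -16)
Step 3: Translate → (-6, -20)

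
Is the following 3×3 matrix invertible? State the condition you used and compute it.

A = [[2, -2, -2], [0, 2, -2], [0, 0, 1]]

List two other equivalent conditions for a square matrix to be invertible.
Yes, invertible; det(A) = 4 ≠ 0. Equivalent conditions: rank(A) = 3; Ax = 0 has only the trivial solution; 0 is not an eigenvalue; the columns of A are linearly independent.

To check invertibility, compute det(A).
The given matrix is triangular, so det(A) equals the product of its diagonal entries = 4 ≠ 0.
Since det(A) ≠ 0, A is invertible.
Equivalent conditions for a square matrix A to be invertible:
- rank(A) = 3 (full rank).
- The homogeneous system Ax = 0 has only the trivial solution x = 0.
- 0 is not an eigenvalue of A.
- The columns (equivalently rows) of A are linearly independent.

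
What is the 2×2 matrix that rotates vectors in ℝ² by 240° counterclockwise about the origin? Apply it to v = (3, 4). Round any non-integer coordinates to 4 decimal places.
R = [[-1/2, √3/2], [-√3/2, -1/2]]; R·v = (1.9641, -4.5981)

A counterclockwise rotation by angle θ in ℝ² has matrix R(θ) = [[cos θ, -sin θ], [sin θ, cos θ]].
For θ = 240°: cos θ = -1/2, sin θ = -√3/2.
R(240°) = [[-1/2, √3/2], [-√3/2, -1/2]].
R·v = [-1/2·3 + (√3/2)·4, -√3/2·3 + -1/2·4] = (1.9641, -4.5981).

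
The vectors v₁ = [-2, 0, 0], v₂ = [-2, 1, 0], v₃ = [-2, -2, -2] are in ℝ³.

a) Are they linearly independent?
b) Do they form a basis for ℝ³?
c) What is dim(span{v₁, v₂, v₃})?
Yes independent, yes basis, dim = 3

Stack v₁, v₂, v₃ as rows of a 3×3 matrix.
[[-2, 0, 0]; [-2, 1, 0]; [-2, -2, -2]] is already lower triangular with nonzero diagonal entries (-2, 1, -2), so its determinant is the product of the diagonal entries, det = (-2)·(1)·(-2) = 4 ≠ 0, and the rows are linearly independent.
Three linearly independent vectors in ℝ³ form a basis for ℝ³, so dim(span{v₁,v₂,v₃}) = 3.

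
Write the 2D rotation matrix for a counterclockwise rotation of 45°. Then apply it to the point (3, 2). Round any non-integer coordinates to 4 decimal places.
R = [[√2/2, -√2/2], [√2/2, √2/2]]; R·(3, 2) = (0.7071, 3.5355)

Rotation matrix formula: R(θ) = [[cos θ, -sin θ], [sin θ, cos θ]]
For θ = 45°:
cos(45°) = √2/2
sin(45°) = √2/2
R = [[√2/2, -√2/2], [√2/2, √2/2]]
Apply to (3, 2): [√2/2·3 + (-√2/2)·2, √2/2·3 + √2/2·2] = (0.7071, 3.5355)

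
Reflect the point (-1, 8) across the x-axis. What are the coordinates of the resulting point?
(-1, -8)

Reflection across x-axis: (-1, 8) → (-1, -8)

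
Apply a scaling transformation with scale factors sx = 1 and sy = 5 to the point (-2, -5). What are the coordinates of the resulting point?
(-2, -25)

Scaling matrix:
[[1, 0], [0, 5]]
Result: (-2 × 1, -5 × 5) = (-2, -25)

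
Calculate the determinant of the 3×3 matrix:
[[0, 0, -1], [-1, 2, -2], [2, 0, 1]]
4

Expansion along first row:
det = 0·det([[2,-2],[0,1]]) - 0·det([[-1,-2],[2,1]]) + -1·det([[-1,2],[2,0]])
    = 0·(2·1 - -2·0) - 0·(-1·1 - -2·2) + -1·(-1·0 - 2·2)
    = 0·2 - 0·3 + -1·-4
    = 0 + 0 + 4 = 4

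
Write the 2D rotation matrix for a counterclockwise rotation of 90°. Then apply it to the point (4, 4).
R = [[0, -1], [1, 0]]; R·(4, 4) = (-4, 4)

Rotation matrix formula: R(θ) = [[cos θ, -sin θ], [sin θ, cos θ]]
For θ = 90°:
cos(90°) = 0
sin(90°) = 1
R = [[0, -1], [1, 0]]
Apply to (4, 4): [0·4 + (-1)·4, 1·4 + 0·4] = (-4, 4)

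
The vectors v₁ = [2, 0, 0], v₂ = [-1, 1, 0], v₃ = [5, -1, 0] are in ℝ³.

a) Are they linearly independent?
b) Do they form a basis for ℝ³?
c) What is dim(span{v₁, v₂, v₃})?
Not independent, not a basis, dim(span) = 2

Check whether v₃ can be written as a linear combination of v₁ and v₂.
v₃ = (2)·v₁ + (-1)·v₂ = [5, -1, 0], so the three vectors are linearly dependent.
Thus they do not form a basis for ℝ³, and dim(span{v₁, v₂, v₃}) = 2 (spanned by v₁ and v₂).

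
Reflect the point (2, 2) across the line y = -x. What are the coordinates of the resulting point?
(-2, -2)

Reflection across line y = -x: (2, 2) → (-2, -2)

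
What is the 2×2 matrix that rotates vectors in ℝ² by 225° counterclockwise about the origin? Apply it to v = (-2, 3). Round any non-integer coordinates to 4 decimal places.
R = [[-√2/2, √2/2], [-√2/2, -√2/2]]; R·v = (3.5355, -0.7071)

A counterclockwise rotation by angle θ in ℝ² has matrix R(θ) = [[cos θ, -sin θ], [sin θ, cos θ]].
For θ = 225°: cos θ = -√2/2, sin θ = -√2/2.
R(225°) = [[-√2/2, √2/2], [-√2/2, -√2/2]].
R·v = [-√2/2·-2 + (√2/2)·3, -√2/2·-2 + -√2/2·3] = (3.5355, -0.7071).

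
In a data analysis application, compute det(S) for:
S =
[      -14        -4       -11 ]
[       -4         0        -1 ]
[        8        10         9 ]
det(S) = 188

Expand along row 0 (cofactor expansion): det(S) = a*(e*i - f*h) - b*(d*i - f*g) + c*(d*h - e*g), where the 3×3 is [[a, b, c], [d, e, f], [g, h, i]].
Minor M_00 = (0)*(9) - (-1)*(10) = 0 + 10 = 10.
Minor M_01 = (-4)*(9) - (-1)*(8) = -36 + 8 = -28.
Minor M_02 = (-4)*(10) - (0)*(8) = -40 - 0 = -40.
det(S) = (-14)*(10) - (-4)*(-28) + (-11)*(-40) = -140 - 112 + 440 = 188.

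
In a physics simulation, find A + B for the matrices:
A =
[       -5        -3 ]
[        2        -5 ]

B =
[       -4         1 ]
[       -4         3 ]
A + B =
[       -9        -2 ]
[       -2        -2 ]

Matrix addition is elementwise: (A+B)[i][j] = A[i][j] + B[i][j].
  (A+B)[0][0] = (-5) + (-4) = -9
  (A+B)[0][1] = (-3) + (1) = -2
  (A+B)[1][0] = (2) + (-4) = -2
  (A+B)[1][1] = (-5) + (3) = -2
A + B =
[       -9        -2 ]
[       -2        -2 ]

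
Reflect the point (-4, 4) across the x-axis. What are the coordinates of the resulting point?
(-4, -4)

Reflection across x-axis: (-4, 4) → (-4, -4)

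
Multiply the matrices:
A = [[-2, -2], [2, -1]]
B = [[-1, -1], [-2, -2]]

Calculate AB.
[[6, 6], [0, 0]]

Each entry (i,j) of AB = sum over k of A[i][k]*B[k][j].
(AB)[0][0] = (-2)*(-1) + (-2)*(-2) = 6
(AB)[0][1] = (-2)*(-1) + (-2)*(-2) = 6
(AB)[1][0] = (2)*(-1) + (-1)*(-2) = 0
(AB)[1][1] = (2)*(-1) + (-1)*(-2) = 0
AB = [[6, 6], [0, 0]]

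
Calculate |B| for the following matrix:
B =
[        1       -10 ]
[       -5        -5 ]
det(B) = -55

For a 2×2 matrix [[a, b], [c, d]], det = a*d - b*c.
det(B) = (1)*(-5) - (-10)*(-5) = -5 - 50 = -55.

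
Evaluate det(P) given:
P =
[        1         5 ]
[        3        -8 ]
det(P) = -23

For a 2×2 matrix [[a, b], [c, d]], det = a*d - b*c.
det(P) = (1)*(-8) - (5)*(3) = -8 - 15 = -23.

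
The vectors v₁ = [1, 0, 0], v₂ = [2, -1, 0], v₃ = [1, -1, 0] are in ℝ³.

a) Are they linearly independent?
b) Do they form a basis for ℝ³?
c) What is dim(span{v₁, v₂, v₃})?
Not independent, not a basis, dim(span) = 2

Check whether v₃ can be written as a linear combination of v₁ and v₂.
v₃ = (-1)·v₁ + (1)·v₂ = [1, -1, 0], so the three vectors are linearly dependent.
Thus they do not form a basis for ℝ³, and dim(span{v₁, v₂, v₃}) = 2 (spanned by v₁ and v₂).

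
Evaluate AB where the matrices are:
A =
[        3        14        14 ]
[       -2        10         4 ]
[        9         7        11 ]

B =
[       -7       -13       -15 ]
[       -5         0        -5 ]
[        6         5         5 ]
AB =
[       -7        31       -45 ]
[      -12        46         0 ]
[      -32       -62      -115 ]

Matrix multiplication: (AB)[i][j] = sum over k of A[i][k] * B[k][j].
  (AB)[0][0] = (3)*(-7) + (14)*(-5) + (14)*(6) = -7
  (AB)[0][1] = (3)*(-13) + (14)*(0) + (14)*(5) = 31
  (AB)[0][2] = (3)*(-15) + (14)*(-5) + (14)*(5) = -45
  (AB)[1][0] = (-2)*(-7) + (10)*(-5) + (4)*(6) = -12
  (AB)[1][1] = (-2)*(-13) + (10)*(0) + (4)*(5) = 46
  (AB)[1][2] = (-2)*(-15) + (10)*(-5) + (4)*(5) = 0
  (AB)[2][0] = (9)*(-7) + (7)*(-5) + (11)*(6) = -32
  (AB)[2][1] = (9)*(-13) + (7)*(0) + (11)*(5) = -62
  (AB)[2][2] = (9)*(-15) + (7)*(-5) + (11)*(5) = -115
AB =
[       -7        31       -45 ]
[      -12        46         0 ]
[      -32       -62      -115 ]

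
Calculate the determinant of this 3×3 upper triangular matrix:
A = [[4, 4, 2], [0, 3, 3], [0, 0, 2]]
24

The determinant of a triangular matrix is the product of its diagonal entries (the off-diagonal entries above the diagonal do not affect it).
det(A) = (4) * (3) * (2) = 24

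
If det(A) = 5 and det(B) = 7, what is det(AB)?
35

Use the multiplicative property of determinants: det(AB) = det(A)*det(B).
det(AB) = (5)*(7) = 35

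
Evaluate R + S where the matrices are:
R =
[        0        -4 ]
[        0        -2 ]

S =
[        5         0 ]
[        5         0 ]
R + S =
[        5        -4 ]
[        5        -2 ]

Matrix addition is elementwise: (R+S)[i][j] = R[i][j] + S[i][j].
  (R+S)[0][0] = (0) + (5) = 5
  (R+S)[0][1] = (-4) + (0) = -4
  (R+S)[1][0] = (0) + (5) = 5
  (R+S)[1][1] = (-2) + (0) = -2
R + S =
[        5        -4 ]
[        5        -2 ]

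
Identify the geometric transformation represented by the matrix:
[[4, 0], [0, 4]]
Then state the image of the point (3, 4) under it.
uniform scaling by factor 4; image of (3, 4) is (12, 16)

This is a diagonal matrix with equal entries 4, so it scales both axes by the same factor 4.
The matrix [[4, 0], [0, 4]] represents: uniform scaling by factor 4.
Applying it to (3, 4): [4·3 + 0·4, 0·3 + 4·4] = (12, 16).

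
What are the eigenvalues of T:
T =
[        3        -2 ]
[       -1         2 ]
λ = 1, 4

Solve det(T - λI) = 0. For a 2×2 matrix the characteristic equation is λ² - (trace)λ + det = 0.
trace(T) = a + d = 3 + 2 = 5.
det(T) = a*d - b*c = (3)*(2) - (-2)*(-1) = 6 - 2 = 4.
Characteristic equation: λ² - (5)λ + (4) = 0.
Discriminant = (5)² - 4*(4) = 25 - 16 = 9.
λ = (5 ± √9) / 2 = (5 ± 3) / 2 = 1, 4.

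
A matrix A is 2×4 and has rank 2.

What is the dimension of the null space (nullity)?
2

The rank-nullity theorem for an m×n matrix states:
rank(A) + nullity(A) = n (the number of columns).
Here n = 4 and rank(A) = 2, so nullity(A) = 4 - 2 = 2.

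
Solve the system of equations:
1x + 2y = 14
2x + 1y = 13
x = 4, y = 5

Use elimination (row reduction):
Equation 1: 1x + 2y = 14.
Equation 2: 2x + 1y = 13.
Multiply Eq1 by 2 and Eq2 by 1: 2x + 4y = 28;  2x + 1y = 13.
Subtract: (-3)y = -15, so y = 5.
Back-substitute into Eq1: 1x + 2*(5) = 14, so x = 4.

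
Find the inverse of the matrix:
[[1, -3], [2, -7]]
[[7, -3], [2, -1]]

For [[a,b],[c,d]], inverse = (1/det)·[[d,-b],[-c,a]]
det = 1·-7 - -3·2 = -1
Inverse = (1/-1)·[[-7, 3], [-2, 1]]
        = [[7, -3], [2, -1]]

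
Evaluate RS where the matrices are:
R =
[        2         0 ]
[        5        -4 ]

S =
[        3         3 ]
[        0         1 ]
RS =
[        6         6 ]
[       15        11 ]

Matrix multiplication: (RS)[i][j] = sum over k of R[i][k] * S[k][j].
  (RS)[0][0] = (2)*(3) + (0)*(0) = 6
  (RS)[0][1] = (2)*(3) + (0)*(1) = 6
  (RS)[1][0] = (5)*(3) + (-4)*(0) = 15
  (RS)[1][1] = (5)*(3) + (-4)*(1) = 11
RS =
[        6         6 ]
[       15        11 ]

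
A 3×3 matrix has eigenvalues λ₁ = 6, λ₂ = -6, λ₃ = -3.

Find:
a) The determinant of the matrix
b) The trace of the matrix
det = 108, trace = -3

Two standard eigenvalue identities:
- det(A) equals the product of the eigenvalues (counted with multiplicity).
- trace(A) equals the sum of the eigenvalues.
det(A) = (6)*(-6)*(-3) = 108.
trace(A) = 6 - 6 - 3 = -3.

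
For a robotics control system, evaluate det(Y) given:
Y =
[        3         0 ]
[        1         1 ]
det(Y) = 3

For a 2×2 matrix [[a, b], [c, d]], det = a*d - b*c.
det(Y) = (3)*(1) - (0)*(1) = 3 - 0 = 3.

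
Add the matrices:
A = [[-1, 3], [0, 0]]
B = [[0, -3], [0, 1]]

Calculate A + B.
[[-1, 0], [0, 1]]

Add corresponding elements:
(-1)+(0)=-1
(3)+(-3)=0
(0)+(0)=0
(0)+(1)=1
A + B = [[-1, 0], [0, 1]]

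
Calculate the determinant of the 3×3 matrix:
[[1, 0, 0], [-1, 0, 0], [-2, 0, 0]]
0

Expansion along first row:
det = 1·det([[0,0],[0,0]]) - 0·det([[-1,0],[-2,0]]) + 0·det([[-1,0],[-2,0]])
    = 1·(0·0 - 0·0) - 0·(-1·0 - 0·-2) + 0·(-1·0 - 0·-2)
    = 1·0 - 0·0 + 0·0
    = 0 + 0 + 0 = 0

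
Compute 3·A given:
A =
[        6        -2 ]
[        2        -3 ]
3A =
[       18        -6 ]
[        6        -9 ]

Scalar multiplication is elementwise: (3A)[i][j] = 3 * A[i][j].
  (3A)[0][0] = 3 * (6) = 18
  (3A)[0][1] = 3 * (-2) = -6
  (3A)[1][0] = 3 * (2) = 6
  (3A)[1][1] = 3 * (-3) = -9
3A =
[       18        -6 ]
[        6        -9 ]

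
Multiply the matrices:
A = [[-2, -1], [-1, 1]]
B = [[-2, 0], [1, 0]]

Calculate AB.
[[3, 0], [3, 0]]

Each entry (i,j) of AB = sum over k of A[i][k]*B[k][j].
(AB)[0][0] = (-2)*(-2) + (-1)*(1) = 3
(AB)[0][1] = (-2)*(0) + (-1)*(0) = 0
(AB)[1][0] = (-1)*(-2) + (1)*(1) = 3
(AB)[1][1] = (-1)*(0) + (1)*(0) = 0
AB = [[3, 0], [3, 0]]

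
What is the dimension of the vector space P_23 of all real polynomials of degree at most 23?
Dimension = 24

A polynomial of degree at most 23 can be written as a₀ + a₁x + a₂x² + … + a_23x^23, with 24 free coefficients a₀, …, a_23.
The set {1, x, x², …, x^23} is a basis: it spans P_23 (every such polynomial is a linear combination of these) and is linearly independent (a polynomial is zero iff all its coefficients are zero).
Therefore dim(P_23) = 23 + 1 = 24.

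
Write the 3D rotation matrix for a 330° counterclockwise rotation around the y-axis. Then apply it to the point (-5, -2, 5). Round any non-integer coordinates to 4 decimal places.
R = [[√3/2, 0, -1/2], [0, 1, 0], [1/2, 0, √3/2]]; R·(-5, -2, 5) = (-6.8301, -2.0000, 1.8301)

Rotation matrix for 330° around y-axis:
cos(330°) = √3/2, sin(330°) = -1/2
R = [[√3/2, 0, -1/2], [0, 1, 0], [1/2, 0, √3/2]]
Apply to (-5, -2, 5): R·[-5, -2, 5]ᵀ = (-6.8301, -2.0000, 1.8301)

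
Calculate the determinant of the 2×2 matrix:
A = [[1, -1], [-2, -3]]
-5

For A = [[a, b], [c, d]], det(A) = a*d - b*c.
det(A) = (1)*(-3) - (-1)*(-2) = -3 - 2 = -5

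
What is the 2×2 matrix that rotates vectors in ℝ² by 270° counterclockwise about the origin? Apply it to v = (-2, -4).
R = [[0, 1], [-1, 0]]; R·v = (-4, 2)

A counterclockwise rotation by angle θ in ℝ² has matrix R(θ) = [[cos θ, -sin θ], [sin θ, cos θ]].
For θ = 270°: cos θ = 0, sin θ = -1.
R(270°) = [[0, 1], [-1, 0]].
R·v = [0·-2 + (1)·-4, -1·-2 + 0·-4] = (-4, 2).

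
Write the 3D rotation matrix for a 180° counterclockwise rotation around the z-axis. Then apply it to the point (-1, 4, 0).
R = [[-1, 0, 0], [0, -1, 0], [0, 0, 1]]; R·(-1, 4, 0) = (1, -4, 0)

Rotation matrix for 180° around z-axis:
cos(180°) = -1, sin(180°) = 0
R = [[-1, 0, 0], [0, -1, 0], [0, 0, 1]]
Apply to (-1, 4, 0): R·[-1, 4, 0]ᵀ = (1, -4, 0)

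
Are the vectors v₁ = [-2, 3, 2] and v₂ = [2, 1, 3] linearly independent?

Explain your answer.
Yes, linearly independent

Two vectors are linearly dependent iff one is a scalar multiple of the other.
No single scalar k satisfies v₂ = k·v₁ (the ratios of corresponding entries disagree), so v₁ and v₂ are linearly independent.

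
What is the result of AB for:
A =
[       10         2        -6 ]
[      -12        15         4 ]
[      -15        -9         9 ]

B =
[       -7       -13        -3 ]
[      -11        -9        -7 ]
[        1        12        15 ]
AB =
[      -98      -220      -134 ]
[      -77        69        -9 ]
[      213       384       243 ]

Matrix multiplication: (AB)[i][j] = sum over k of A[i][k] * B[k][j].
  (AB)[0][0] = (10)*(-7) + (2)*(-11) + (-6)*(1) = -98
  (AB)[0][1] = (10)*(-13) + (2)*(-9) + (-6)*(12) = -220
  (AB)[0][2] = (10)*(-3) + (2)*(-7) + (-6)*(15) = -134
  (AB)[1][0] = (-12)*(-7) + (15)*(-11) + (4)*(1) = -77
  (AB)[1][1] = (-12)*(-13) + (15)*(-9) + (4)*(12) = 69
  (AB)[1][2] = (-12)*(-3) + (15)*(-7) + (4)*(15) = -9
  (AB)[2][0] = (-15)*(-7) + (-9)*(-11) + (9)*(1) = 213
  (AB)[2][1] = (-15)*(-13) + (-9)*(-9) + (9)*(12) = 384
  (AB)[2][2] = (-15)*(-3) + (-9)*(-7) + (9)*(15) = 243
AB =
[      -98      -220      -134 ]
[      -77        69        -9 ]
[      213       384       243 ]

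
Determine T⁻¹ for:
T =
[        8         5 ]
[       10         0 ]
det(T) = -50
T⁻¹ =
[        0      1/10 ]
[      1/5     -4/25 ]

For a 2×2 matrix T = [[a, b], [c, d]] with det(T) ≠ 0, T⁻¹ = (1/det(T)) * [[d, -b], [-c, a]].
det(T) = (8)*(0) - (5)*(10) = 0 - 50 = -50.
T⁻¹ = (1/-50) * [[0, -5], [-10, 8]].
Dividing each entry by -50 and reducing:
T⁻¹ =
[        0      1/10 ]
[      1/5     -4/25 ]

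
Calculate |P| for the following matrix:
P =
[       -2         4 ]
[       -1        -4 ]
det(P) = 12

For a 2×2 matrix [[a, b], [c, d]], det = a*d - b*c.
det(P) = (-2)*(-4) - (4)*(-1) = 8 + 4 = 12.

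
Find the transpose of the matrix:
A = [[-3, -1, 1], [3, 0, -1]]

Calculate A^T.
[[-3, 3], [-1, 0], [1, -1]]

The transpose sends entry (i,j) to (j,i); rows become columns.
Row 0 of A: [-3, -1, 1] -> column 0 of A^T.
Row 1 of A: [3, 0, -1] -> column 1 of A^T.
A^T = [[-3, 3], [-1, 0], [1, -1]]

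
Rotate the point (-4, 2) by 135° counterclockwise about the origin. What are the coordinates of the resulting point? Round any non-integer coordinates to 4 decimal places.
(1.4142, -4.2426)

Rotation matrix R(θ) = [[cos θ, -sin θ], [sin θ, cos θ]]; for θ = 135°:
R = [[-√2/2, -√2/2], [√2/2, -√2/2]]
Result: R × [-4, 2]ᵀ = [-√2/2·-4 + (-√2/2)·2, √2/2·-4 + (-√2/2)·2]ᵀ = (1.4142, -4.2426)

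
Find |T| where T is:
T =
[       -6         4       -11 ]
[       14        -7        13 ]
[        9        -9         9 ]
det(T) = 333

Expand along row 0 (cofactor expansion): det(T) = a*(e*i - f*h) - b*(d*i - f*g) + c*(d*h - e*g), where the 3×3 is [[a, b, c], [d, e, f], [g, h, i]].
Minor M_00 = (-7)*(9) - (13)*(-9) = -63 + 117 = 54.
Minor M_01 = (14)*(9) - (13)*(9) = 126 - 117 = 9.
Minor M_02 = (14)*(-9) - (-7)*(9) = -126 + 63 = -63.
det(T) = (-6)*(54) - (4)*(9) + (-11)*(-63) = -324 - 36 + 693 = 333.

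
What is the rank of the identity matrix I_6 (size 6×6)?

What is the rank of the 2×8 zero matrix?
rank(I_6) = 6, rank(0) = 0

The identity I_6 has 6 columns that are the standard basis vectors e_1, …, e_6. These are linearly independent, so all 6 columns are pivots and rank(I_6) = 6.
The 2×8 zero matrix has every entry zero, so every row is the zero row and there are no pivots; rank(0) = 0.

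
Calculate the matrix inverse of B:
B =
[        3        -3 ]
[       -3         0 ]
det(B) = -9
B⁻¹ =
[        0      -1/3 ]
[     -1/3      -1/3 ]

For a 2×2 matrix B = [[a, b], [c, d]] with det(B) ≠ 0, B⁻¹ = (1/det(B)) * [[d, -b], [-c, a]].
det(B) = (3)*(0) - (-3)*(-3) = 0 - 9 = -9.
B⁻¹ = (1/-9) * [[0, 3], [3, 3]].
Dividing each entry by -9 and reducing:
B⁻¹ =
[        0      -1/3 ]
[     -1/3      -1/3 ]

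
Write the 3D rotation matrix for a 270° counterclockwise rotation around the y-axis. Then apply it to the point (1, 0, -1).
R = [[0, 0, -1], [0, 1, 0], [1, 0, 0]]; R·(1, 0, -1) = (1, 0, 1)

Rotation matrix for 270° around y-axis:
cos(270°) = 0, sin(270°) = -1
R = [[0, 0, -1], [0, 1, 0], [1, 0, 0]]
Apply to (1, 0, -1): R·[1, 0, -1]ᵀ = (1, 0, 1)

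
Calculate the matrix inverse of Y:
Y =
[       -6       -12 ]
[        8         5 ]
det(Y) = 66
Y⁻¹ =
[     5/66      2/11 ]
[    -4/33     -1/11 ]

For a 2×2 matrix Y = [[a, b], [c, d]] with det(Y) ≠ 0, Y⁻¹ = (1/det(Y)) * [[d, -b], [-c, a]].
det(Y) = (-6)*(5) - (-12)*(8) = -30 + 96 = 66.
Y⁻¹ = (1/66) * [[5, 12], [-8, -6]].
Dividing each entry by 66 and reducing:
Y⁻¹ =
[     5/66      2/11 ]
[    -4/33     -1/11 ]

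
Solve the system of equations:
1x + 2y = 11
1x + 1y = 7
x = 3, y = 4

Use elimination (row reduction):
Equation 1: 1x + 2y = 11.
Equation 2: 1x + 1y = 7.
Multiply Eq1 by 1 and Eq2 by 1: 1x + 2y = 11;  1x + 1y = 7.
Subtract: (-1)y = -4, so y = 4.
Back-substitute into Eq1: 1x + 2*(4) = 11, so x = 3.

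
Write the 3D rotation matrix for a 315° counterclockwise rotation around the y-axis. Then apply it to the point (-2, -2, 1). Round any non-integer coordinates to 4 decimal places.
R = [[√2/2, 0, -√2/2], [0, 1, 0], [√2/2, 0, √2/2]]; R·(-2, -2, 1) = (-2.1213, -2.0000, -0.7071)

Rotation matrix for 315° around y-axis:
cos(315°) = √2/2, sin(315°) = -√2/2
R = [[√2/2, 0, -√2/2], [0, 1, 0], [√2/2, 0, √2/2]]
Apply to (-2, -2, 1): R·[-2, -2, 1]ᵀ = (-2.1213, -2.0000, -0.7071)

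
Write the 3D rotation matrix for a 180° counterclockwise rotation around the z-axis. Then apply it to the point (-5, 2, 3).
R = [[-1, 0, 0], [0, -1, 0], [0, 0, 1]]; R·(-5, 2, 3) = (5, -2, 3)

Rotation matrix for 180° around z-axis:
cos(180°) = -1, sin(180°) = 0
R = [[-1, 0, 0], [0, -1, 0], [0, 0, 1]]
Apply to (-5, 2, 3): R·[-5, 2, 3]ᵀ = (5, -2, 3)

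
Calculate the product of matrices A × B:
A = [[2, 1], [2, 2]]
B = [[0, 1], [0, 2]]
[[0, 4], [0, 6]]

Matrix multiplication:
C[0][0] = 2×0 + 1×0 = 0
C[0][1] = 2×1 + 1×2 = 4
C[1][0] = 2×0 + 2×0 = 0
C[1][1] = 2×1 + 2×2 = 6
Result: [[0, 4], [0, 6]]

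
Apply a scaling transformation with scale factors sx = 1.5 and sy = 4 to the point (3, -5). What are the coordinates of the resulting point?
(4.5, -20)

Scaling matrix:
[[1.50, 0], [0, 4]]
Result: (3 × 1.5, -5 × 4) = (4.5, -20)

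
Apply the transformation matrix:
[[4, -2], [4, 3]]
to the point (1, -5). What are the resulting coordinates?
(14, -11)

Matrix multiplication:
[[4, -2], [4, 3]] × [1, -5]ᵀ
= [4×1 + -2×-5, 4×1 + 3×-5]ᵀ
= [14.0000, -11.0000]ᵀ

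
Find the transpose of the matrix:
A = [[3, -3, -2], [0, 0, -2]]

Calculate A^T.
[[3, 0], [-3, 0], [-2, -2]]

The transpose sends entry (i,j) to (j,i); rows become columns.
Row 0 of A: [3, -3, -2] -> column 0 of A^T.
Row 1 of A: [0, 0, -2] -> column 1 of A^T.
A^T = [[3, 0], [-3, 0], [-2, -2]]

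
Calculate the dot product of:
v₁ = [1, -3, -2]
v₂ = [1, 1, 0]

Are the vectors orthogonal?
-2, No

The dot product is the sum of products of corresponding components.
v₁·v₂ = (1)*(1) + (-3)*(1) + (-2)*(0) = 1 - 3 + 0 = -2.
Two vectors are orthogonal iff their dot product is 0; here the dot product is -2, so the vectors are not orthogonal.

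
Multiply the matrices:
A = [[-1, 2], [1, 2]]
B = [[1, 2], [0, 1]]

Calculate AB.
[[-1, 0], [1, 4]]

Each entry (i,j) of AB = sum over k of A[i][k]*B[k][j].
(AB)[0][0] = (-1)*(1) + (2)*(0) = -1
(AB)[0][1] = (-1)*(2) + (2)*(1) = 0
(AB)[1][0] = (1)*(1) + (2)*(0) = 1
(AB)[1][1] = (1)*(2) + (2)*(1) = 4
AB = [[-1, 0], [1, 4]]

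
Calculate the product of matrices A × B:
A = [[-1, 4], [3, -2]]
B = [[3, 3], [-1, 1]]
[[-7, 1], [11, 7]]

Matrix multiplication:
C[0][0] = -1×3 + 4×-1 = -7
C[0][1] = -1×3 + 4×1 = 1
C[1][0] = 3×3 + -2×-1 = 11
C[1][1] = 3×3 + -2×1 = 7
Result: [[-7, 1], [11, 7]]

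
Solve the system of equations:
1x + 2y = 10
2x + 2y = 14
x = 4, y = 3

Use elimination (row reduction):
Equation 1: 1x + 2y = 10.
Equation 2: 2x + 2y = 14.
Multiply Eq1 by 2 and Eq2 by 1: 2x + 4y = 20;  2x + 2y = 14.
Subtract: (-2)y = -6, so y = 3.
Back-substitute into Eq1: 1x + 2*(3) = 10, so x = 4.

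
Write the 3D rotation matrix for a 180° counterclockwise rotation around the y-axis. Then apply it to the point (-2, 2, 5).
R = [[-1, 0, 0], [0, 1, 0], [0, 0, -1]]; R·(-2, 2, 5) = (2, 2, -5)

Rotation matrix for 180° around y-axis:
cos(180°) = -1, sin(180°) = 0
R = [[-1, 0, 0], [0, 1, 0], [0, 0, -1]]
Apply to (-2, 2, 5): R·[-2, 2, 5]ᵀ = (2, 2, -5)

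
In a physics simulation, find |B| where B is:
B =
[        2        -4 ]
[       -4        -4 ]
det(B) = -24

For a 2×2 matrix [[a, b], [c, d]], det = a*d - b*c.
det(B) = (2)*(-4) - (-4)*(-4) = -8 - 16 = -24.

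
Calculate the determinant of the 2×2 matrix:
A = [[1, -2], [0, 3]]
3

For A = [[a, b], [c, d]], det(A) = a*d - b*c.
det(A) = (1)*(3) - (-2)*(0) = 3 - 0 = 3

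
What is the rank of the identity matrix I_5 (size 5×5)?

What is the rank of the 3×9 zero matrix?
rank(I_5) = 5, rank(0) = 0

The identity I_5 has 5 columns that are the standard basis vectors e_1, …, e_5. These are linearly independent, so all 5 columns are pivots and rank(I_5) = 5.
The 3×9 zero matrix has every entry zero, so every row is the zero row and there are no pivots; rank(0) = 0.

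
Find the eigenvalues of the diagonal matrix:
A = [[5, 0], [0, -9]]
λ₁ = 5, λ₂ = -9

The characteristic polynomial of A is det(A - λI) = (5 - λ)(-9 - λ) = 0.
The roots are λ = 5 and λ = -9, so the eigenvalues are the diagonal entries.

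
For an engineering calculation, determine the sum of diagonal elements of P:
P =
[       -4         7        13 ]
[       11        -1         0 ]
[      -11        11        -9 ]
tr(P) = -4 - 1 - 9 = -14

The trace of a square matrix is the sum of its diagonal entries.
Diagonal entries of P: P[0][0] = -4, P[1][1] = -1, P[2][2] = -9.
tr(P) = -4 - 1 - 9 = -14.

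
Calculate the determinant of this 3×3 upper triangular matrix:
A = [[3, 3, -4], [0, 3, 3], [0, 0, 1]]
9

The determinant of a triangular matrix is the product of its diagonal entries (the off-diagonal entries above the diagonal do not affect it).
det(A) = (3) * (3) * (1) = 9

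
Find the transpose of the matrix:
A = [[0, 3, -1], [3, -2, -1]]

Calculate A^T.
[[0, 3], [3, -2], [-1, -1]]

The transpose sends entry (i,j) to (j,i); rows become columns.
Row 0 of A: [0, 3, -1] -> column 0 of A^T.
Row 1 of A: [3, -2, -1] -> column 1 of A^T.
A^T = [[0, 3], [3, -2], [-1, -1]]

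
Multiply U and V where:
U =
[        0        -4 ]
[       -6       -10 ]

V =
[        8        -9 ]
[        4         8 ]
UV =
[      -16       -32 ]
[      -88       -26 ]

Matrix multiplication: (UV)[i][j] = sum over k of U[i][k] * V[k][j].
  (UV)[0][0] = (0)*(8) + (-4)*(4) = -16
  (UV)[0][1] = (0)*(-9) + (-4)*(8) = -32
  (UV)[1][0] = (-6)*(8) + (-10)*(4) = -88
  (UV)[1][1] = (-6)*(-9) + (-10)*(8) = -26
UV =
[      -16       -32 ]
[      -88       -26 ]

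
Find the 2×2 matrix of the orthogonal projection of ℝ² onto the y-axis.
[[0, 0], [0, 1]]

The orthogonal projection onto the line spanned by a nonzero vector u = (a, b) has matrix P = (u uᵀ) / (uᵀ u) = (1/(a² + b²)) · [[a², ab], [ab, b²]].
Here u = (0, 1), so a² + b² = 0 + 1 = 1.
P = (1/1) · [[0, 0], [0, 1]] = [[0, 0], [0, 1]].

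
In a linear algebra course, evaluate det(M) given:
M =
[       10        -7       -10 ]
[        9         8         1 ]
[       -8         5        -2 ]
det(M) = -1370

Expand along row 0 (cofactor expansion): det(M) = a*(e*i - f*h) - b*(d*i - f*g) + c*(d*h - e*g), where the 3×3 is [[a, b, c], [d, e, f], [g, h, i]].
Minor M_00 = (8)*(-2) - (1)*(5) = -16 - 5 = -21.
Minor M_01 = (9)*(-2) - (1)*(-8) = -18 + 8 = -10.
Minor M_02 = (9)*(5) - (8)*(-8) = 45 + 64 = 109.
det(M) = (10)*(-21) - (-7)*(-10) + (-10)*(109) = -210 - 70 - 1090 = -1370.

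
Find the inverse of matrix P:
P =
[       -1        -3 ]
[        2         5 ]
det(P) = 1
P⁻¹ =
[        5         3 ]
[       -2        -1 ]

For a 2×2 matrix P = [[a, b], [c, d]] with det(P) ≠ 0, P⁻¹ = (1/det(P)) * [[d, -b], [-c, a]].
det(P) = (-1)*(5) - (-3)*(2) = -5 + 6 = 1.
P⁻¹ = (1/1) * [[5, 3], [-2, -1]].
Dividing each entry by 1 and reducing:
P⁻¹ =
[        5         3 ]
[       -2        -1 ]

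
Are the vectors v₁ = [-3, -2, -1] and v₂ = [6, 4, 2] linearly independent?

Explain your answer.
No, linearly dependent (v₂ = -2·v₁)

Check whether there is a scalar k with v₂ = k·v₁.
Comparing components, k = -2 satisfies -2·[-3, -2, -1] = [6, 4, 2].
Since v₂ is a scalar multiple of v₁, the two vectors are linearly dependent.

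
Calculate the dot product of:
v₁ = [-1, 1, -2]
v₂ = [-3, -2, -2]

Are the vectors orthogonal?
5, No

The dot product is the sum of products of corresponding components.
v₁·v₂ = (-1)*(-3) + (1)*(-2) + (-2)*(-2) = 3 - 2 + 4 = 5.
Two vectors are orthogonal iff their dot product is 0; here the dot product is 5, so the vectors are not orthogonal.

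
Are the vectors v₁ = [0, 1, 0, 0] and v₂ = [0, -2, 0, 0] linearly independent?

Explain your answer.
No, linearly dependent (v₂ = -2·v₁)

Check whether there is a scalar k with v₂ = k·v₁.
Comparing components, k = -2 satisfies -2·[0, 1, 0, 0] = [0, -2, 0, 0].
Since v₂ is a scalar multiple of v₁, the two vectors are linearly dependent.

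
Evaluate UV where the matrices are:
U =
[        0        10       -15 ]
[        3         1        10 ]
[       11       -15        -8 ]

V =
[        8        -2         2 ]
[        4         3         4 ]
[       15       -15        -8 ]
UV =
[     -185       255       160 ]
[      178      -153       -70 ]
[      -92        53        26 ]

Matrix multiplication: (UV)[i][j] = sum over k of U[i][k] * V[k][j].
  (UV)[0][0] = (0)*(8) + (10)*(4) + (-15)*(15) = -185
  (UV)[0][1] = (0)*(-2) + (10)*(3) + (-15)*(-15) = 255
  (UV)[0][2] = (0)*(2) + (10)*(4) + (-15)*(-8) = 160
  (UV)[1][0] = (3)*(8) + (1)*(4) + (10)*(15) = 178
  (UV)[1][1] = (3)*(-2) + (1)*(3) + (10)*(-15) = -153
  (UV)[1][2] = (3)*(2) + (1)*(4) + (10)*(-8) = -70
  (UV)[2][0] = (11)*(8) + (-15)*(4) + (-8)*(15) = -92
  (UV)[2][1] = (11)*(-2) + (-15)*(3) + (-8)*(-15) = 53
  (UV)[2][2] = (11)*(2) + (-15)*(4) + (-8)*(-8) = 26
UV =
[     -185       255       160 ]
[      178      -153       -70 ]
[      -92        53        26 ]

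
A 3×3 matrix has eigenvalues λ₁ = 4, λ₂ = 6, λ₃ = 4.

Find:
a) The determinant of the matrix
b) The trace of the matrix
det = 96, trace = 14

Two standard eigenvalue identities:
- det(A) equals the product of the eigenvalues (counted with multiplicity).
- trace(A) equals the sum of the eigenvalues.
det(A) = (4)*(6)*(4) = 96.
trace(A) = 4 + 6 + 4 = 14.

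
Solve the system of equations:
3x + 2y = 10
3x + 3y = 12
x = 2, y = 2

Use elimination (row reduction):
Equation 1: 3x + 2y = 10.
Equation 2: 3x + 3y = 12.
Multiply Eq1 by 3 and Eq2 by 3: 9x + 6y = 30;  9x + 9y = 36.
Subtract: (3)y = 6, so y = 2.
Back-substitute into Eq1: 3x + 2*(2) = 10, so x = 2.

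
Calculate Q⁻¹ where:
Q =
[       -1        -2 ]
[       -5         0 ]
det(Q) = -10
Q⁻¹ =
[        0      -1/5 ]
[     -1/2      1/10 ]

For a 2×2 matrix Q = [[a, b], [c, d]] with det(Q) ≠ 0, Q⁻¹ = (1/det(Q)) * [[d, -b], [-c, a]].
det(Q) = (-1)*(0) - (-2)*(-5) = 0 - 10 = -10.
Q⁻¹ = (1/-10) * [[0, 2], [5, -1]].
Dividing each entry by -10 and reducing:
Q⁻¹ =
[        0      -1/5 ]
[     -1/2      1/10 ]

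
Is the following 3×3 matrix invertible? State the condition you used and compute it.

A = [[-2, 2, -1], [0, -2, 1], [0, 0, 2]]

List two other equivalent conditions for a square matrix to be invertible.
Yes, invertible; det(A) = 8 ≠ 0. Equivalent conditions: rank(A) = 3; Ax = 0 has only the trivial solution; 0 is not an eigenvalue; the columns of A are linearly independent.

To check invertibility, compute det(A).
The given matrix is triangular, so det(A) equals the product of its diagonal entries = 8 ≠ 0.
Since det(A) ≠ 0, A is invertible.
Equivalent conditions for a square matrix A to be invertible:
- rank(A) = 3 (full rank).
- The homogeneous system Ax = 0 has only the trivial solution x = 0.
- 0 is not an eigenvalue of A.
- The columns (equivalently rows) of A are linearly independent.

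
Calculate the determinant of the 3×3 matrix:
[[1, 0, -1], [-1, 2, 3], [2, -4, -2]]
8

Expansion along first row:
det = 1·det([[2,3],[-4,-2]]) - 0·det([[-1,3],[2,-2]]) + -1·det([[-1,2],[2,-4]])
    = 1·(2·-2 - 3·-4) - 0·(-1·-2 - 3·2) + -1·(-1·-4 - 2·2)
    = 1·8 - 0·-4 + -1·0
    = 8 + 0 + 0 = 8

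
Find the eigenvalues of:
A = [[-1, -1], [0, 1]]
λ = -1, 1

Solve det(A - λI) = 0. For a 2×2 matrix this is λ² - (trace)λ + det = 0.
trace(A) = -1 + 1 = 0.
det(A) = (-1)*(1) - (-1)*(0) = -1 - 0 = -1.
Characteristic equation: λ² - (0)λ + (-1) = 0.
Discriminant: (0)² - 4*(-1) = 0 + 4 = 4.
Roots: λ = (0 ± √4) / 2 = -1, 1.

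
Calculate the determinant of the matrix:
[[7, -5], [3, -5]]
-20

For a 2×2 matrix [[a, b], [c, d]], det = ad - bc
det = (7)(-5) - (-5)(3) = -35 - -15 = -20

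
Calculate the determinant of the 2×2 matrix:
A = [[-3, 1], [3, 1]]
-6

For A = [[a, b], [c, d]], det(A) = a*d - b*c.
det(A) = (-3)*(1) - (1)*(3) = -3 - 3 = -6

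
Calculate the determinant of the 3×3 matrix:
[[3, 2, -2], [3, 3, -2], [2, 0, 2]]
10

Expansion along first row:
det = 3·det([[3,-2],[0,2]]) - 2·det([[3,-2],[2,2]]) + -2·det([[3,3],[2,0]])
    = 3·(3·2 - -2·0) - 2·(3·2 - -2·2) + -2·(3·0 - 3·2)
    = 3·6 - 2·10 + -2·-6
    = 18 + -20 + 12 = 10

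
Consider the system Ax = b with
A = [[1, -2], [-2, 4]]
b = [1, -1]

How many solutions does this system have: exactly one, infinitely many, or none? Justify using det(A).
No solution

det(A) = (1)*(4) - (-2)*(-2) = 0, so A is singular.
The column space of A is span(column 1) = span([1, -2]).
b = [1, -1] is not a scalar multiple of column 1, so b ∉ column space and the system is inconsistent — no solution.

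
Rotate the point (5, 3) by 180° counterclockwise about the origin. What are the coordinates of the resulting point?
(-5, -3)

Rotation matrix R(θ) = [[cos θ, -sin θ], [sin θ, cos θ]]; for θ = 180°:
R = [[-1, 0], [0, -1]]
Result: R × [5, 3]ᵀ = [-1·5 + (0)·3, 0·5 + (-1)·3]ᵀ = (-5, -3)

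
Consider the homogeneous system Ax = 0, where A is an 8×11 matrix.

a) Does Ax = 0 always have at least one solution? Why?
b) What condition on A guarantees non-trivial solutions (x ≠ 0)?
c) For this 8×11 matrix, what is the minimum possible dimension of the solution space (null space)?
a) Yes, x = 0 is always a solution. b) When A has linearly dependent columns (rank < n). c) Minimum nullity = 3.

a) x = 0 satisfies A·0 = 0, so the zero vector is always a solution.
b) Non-trivial solutions exist iff the columns of A are linearly dependent, equivalently rank(A) < n (the number of columns).
c) By rank-nullity, rank(A) + nullity(A) = n = 11. Since A has only 8 rows, rank(A) ≤ 8, so nullity(A) ≥ 11 - 8 = 3.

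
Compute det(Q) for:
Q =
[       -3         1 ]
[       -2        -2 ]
det(Q) = 8

For a 2×2 matrix [[a, b], [c, d]], det = a*d - b*c.
det(Q) = (-3)*(-2) - (1)*(-2) = 6 + 2 = 8.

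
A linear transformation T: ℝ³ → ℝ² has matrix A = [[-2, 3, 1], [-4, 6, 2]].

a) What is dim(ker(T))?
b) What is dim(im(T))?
dim(ker) = 2, dim(im) = 1

Observe that row 2 = 2 × row 1 (so the rows are linearly dependent).
Thus rank(A) = 1 (only one linearly independent row).
dim(im(T)) = rank(A) = 1.
By the rank-nullity theorem applied to T: ℝ³ → ℝ², rank(A) + nullity(A) = 3 (the domain dimension), so dim(ker(T)) = 3 - 1 = 2.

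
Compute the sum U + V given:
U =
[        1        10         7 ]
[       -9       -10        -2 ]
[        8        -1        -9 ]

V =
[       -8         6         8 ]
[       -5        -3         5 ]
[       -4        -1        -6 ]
U + V =
[       -7        16        15 ]
[      -14       -13         3 ]
[        4        -2       -15 ]

Matrix addition is elementwise: (U+V)[i][j] = U[i][j] + V[i][j].
  (U+V)[0][0] = (1) + (-8) = -7
  (U+V)[0][1] = (10) + (6) = 16
  (U+V)[0][2] = (7) + (8) = 15
  (U+V)[1][0] = (-9) + (-5) = -14
  (U+V)[1][1] = (-10) + (-3) = -13
  (U+V)[1][2] = (-2) + (5) = 3
  (U+V)[2][0] = (8) + (-4) = 4
  (U+V)[2][1] = (-1) + (-1) = -2
  (U+V)[2][2] = (-9) + (-6) = -15
U + V =
[       -7        16        15 ]
[      -14       -13         3 ]
[        4        -2       -15 ]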